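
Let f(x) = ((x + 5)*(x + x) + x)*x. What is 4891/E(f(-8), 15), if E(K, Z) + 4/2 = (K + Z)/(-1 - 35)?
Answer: 176076/233 ≈ 755.69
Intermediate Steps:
f(x) = x*(x + 2*x*(5 + x)) (f(x) = ((5 + x)*(2*x) + x)*x = (2*x*(5 + x) + x)*x = (x + 2*x*(5 + x))*x = x*(x + 2*x*(5 + x)))
E(K, Z) = -2 - K/36 - Z/36 (E(K, Z) = -2 + (K + Z)/(-1 - 35) = -2 + (K + Z)/(-36) = -2 + (K + Z)*(-1/36) = -2 + (-K/36 - Z/36) = -2 - K/36 - Z/36)
4891/E(f(-8), 15) = 4891/(-2 - (-8)**2*(11 + 2*(-8))/36 - 1/36*15) = 4891/(-2 - 16*(11 - 16)/9 - 5/12) = 4891/(-2 - 16*(-5)/9 - 5/12) = 4891/(-2 - 1/36*(-320) - 5/12) = 4891/(-2 + 80/9 - 5/12) = 4891/(233/36) = 4891*(36/233) = 176076/233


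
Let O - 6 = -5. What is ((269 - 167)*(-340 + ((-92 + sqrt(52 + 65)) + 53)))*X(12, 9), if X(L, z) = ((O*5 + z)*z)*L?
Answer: -58450896 + 462672*sqrt(13) ≈ -5.6783e+7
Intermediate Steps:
O = 1 (O = 6 - 5 = 1)
X(L, z) = L*z*(5 + z) (X(L, z) = ((1*5 + z)*z)*L = ((5 + z)*z)*L = (z*(5 + z))*L = L*z*(5 + z))
((269 - 167)*(-340 + ((-92 + sqrt(52 + 65)) + 53)))*X(12, 9) = ((269 - 167)*(-340 + ((-92 + sqrt(52 + 65)) + 53)))*(12*9*(5 + 9)) = (102*(-340 + ((-92 + sqrt(117)) + 53)))*(12*9*14) = (102*(-340 + ((-92 + 3*sqrt(13)) + 53)))*1512 = (102*(-340 + (-39 + 3*sqrt(13))))*1512 = (102*(-379 + 3*sqrt(13)))*1512 = (-38658 + 306*sqrt(13))*1512 = -58450896 + 462672*sqrt(13)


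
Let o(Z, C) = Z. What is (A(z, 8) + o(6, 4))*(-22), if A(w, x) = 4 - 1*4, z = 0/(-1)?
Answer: -132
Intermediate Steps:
z = 0 (z = 0*(-1) = 0)
A(w, x) = 0 (A(w, x) = 4 - 4 = 0)
(A(z, 8) + o(6, 4))*(-22) = (0 + 6)*(-22) = 6*(-22) = -132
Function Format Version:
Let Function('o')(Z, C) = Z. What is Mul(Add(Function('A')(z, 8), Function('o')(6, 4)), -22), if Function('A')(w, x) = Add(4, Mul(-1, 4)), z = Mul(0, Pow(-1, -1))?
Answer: -132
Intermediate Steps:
z = 0 (z = Mul(0, -1) = 0)
Function('A')(w, x) = 0 (Function('A')(w, x) = Add(4, -4) = 0)
Mul(Add(Function('A')(z, 8), Function('o')(6, 4)), -22) = Mul(Add(0, 6), -22) = Mul(6, -22) = -132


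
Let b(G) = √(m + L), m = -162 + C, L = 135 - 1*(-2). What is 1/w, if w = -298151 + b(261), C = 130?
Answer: -42593/12699145528 - √105/88894018696 ≈ -3.3541e-6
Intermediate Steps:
L = 137 (L = 135 + 2 = 137)
m = -32 (m = -162 + 130 = -32)
b(G) = √105 (b(G) = √(-32 + 137) = √105)
w = -298151 + √105 ≈ -2.9814e+5
1/w = 1/(-298151 + √105)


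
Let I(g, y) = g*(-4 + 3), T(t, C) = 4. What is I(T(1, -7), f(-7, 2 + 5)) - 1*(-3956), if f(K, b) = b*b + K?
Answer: 3952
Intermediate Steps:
f(K, b) = K + b² (f(K, b) = b² + K = K + b²)
I(g, y) = -g (I(g, y) = g*(-1) = -g)
I(T(1, -7), f(-7, 2 + 5)) - 1*(-3956) = -1*4 - 1*(-3956) = -4 + 3956 = 3952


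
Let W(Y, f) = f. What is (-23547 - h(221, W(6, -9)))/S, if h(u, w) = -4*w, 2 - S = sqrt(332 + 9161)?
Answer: 15722/3163 + 7861*sqrt(9493)/3163 ≈ 247.12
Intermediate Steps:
S = 2 - sqrt(9493) (S = 2 - sqrt(332 + 9161) = 2 - sqrt(9493) ≈ -95.432)
(-23547 - h(221, W(6, -9)))/S = (-23547 - (-4)*(-9))/(2 - sqrt(9493)) = (-23547 - 1*36)/(2 - sqrt(9493)) = (-23547 - 36)/(2 - sqrt(9493)) = -23583/(2 - sqrt(9493))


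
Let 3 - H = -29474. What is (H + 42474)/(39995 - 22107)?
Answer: 71951/17888 ≈ 4.0223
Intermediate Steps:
H = 29477 (H = 3 - 1*(-29474) = 3 + 29474 = 29477)
(H + 42474)/(39995 - 22107) = (29477 + 42474)/(39995 - 22107) = 71951/17888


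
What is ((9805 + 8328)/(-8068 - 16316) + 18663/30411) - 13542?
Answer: -1115783971631/82393536 ≈ -13542.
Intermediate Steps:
((9805 + 8328)/(-8068 - 16316) + 18663/30411) - 13542 = (18133/(-24384) + 18663*(1/30411)) - 13542 = (18133*(-1/24384) + 6221/10137) - 13542 = (-18133/24384 + 6221/10137) - 13542 = -10707119/82393536 - 13542 = -1115783971631/82393536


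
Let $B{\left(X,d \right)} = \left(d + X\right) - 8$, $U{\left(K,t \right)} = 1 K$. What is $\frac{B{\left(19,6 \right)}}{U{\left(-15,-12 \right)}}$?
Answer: $- \frac{17}{15} \approx -1.1333$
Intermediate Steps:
$U{\left(K,t \right)} = K$
$B{\left(X,d \right)} = -8 + X + d$ ($B{\left(X,d \right)} = \left(X + d\right) - 8 = -8 + X + d$)
$\frac{B{\left(19,6 \right)}}{U{\left(-15,-12 \right)}} = \frac{-8 + 19 + 6}{-15} = 17 \left(- \frac{1}{15}\right) = - \frac{17}{15}$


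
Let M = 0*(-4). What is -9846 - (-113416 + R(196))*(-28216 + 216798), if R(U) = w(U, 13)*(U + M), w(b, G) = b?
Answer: 14143640154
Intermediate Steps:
M = 0
R(U) = U² (R(U) = U*(U + 0) = U*U = U²)
-9846 - (-113416 + R(196))*(-28216 + 216798) = -9846 - (-113416 + 196²)*(-28216 + 216798) = -9846 - (-113416 + 38416)*188582 = -9846 - (-75000)*188582 = -9846 - 1*(-14143650000) = -9846 + 14143650000 = 14143640154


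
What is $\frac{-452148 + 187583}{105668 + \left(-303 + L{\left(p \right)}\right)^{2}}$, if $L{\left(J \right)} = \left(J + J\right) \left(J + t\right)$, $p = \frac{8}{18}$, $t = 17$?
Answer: $- \frac{1735810965}{1235572117} \approx -1.4049$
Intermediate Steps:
$p = \frac{4}{9}$ ($p = 8 \cdot \frac{1}{18} = \frac{4}{9} \approx 0.44444$)
$L{\left(J \right)} = 2 J \left(17 + J\right)$ ($L{\left(J \right)} = \left(J + J\right) \left(J + 17\right) = 2 J \left(17 + J\right)$)
$\frac{-452148 + 187583}{105668 + \left(-303 + L{\left(p \right)}\right)^{2}} = \frac{-452148 + 187583}{105668 + \left(-303 + 2 \cdot \frac{4}{9} \left(17 + \frac{4}{9}\right)\right)^{2}} = - \frac{264565}{105668 + \left(-303 + 2 \cdot \frac{4}{9} \cdot \frac{157}{9}\right)^{2}} = - \frac{264565}{105668 + \left(-303 + \frac{1256}{81}\right)^{2}} = - \frac{264565}{105668 + \left(- \frac{23287}{81}\right)^{2}} = - \frac{264565}{105668 + \frac{542284369}{6561}} = - \frac{264565}{\frac{1235572117}{6561}} = \left(-264565\right) \frac{6561}{1235572117} = - \frac{1735810965}{1235572117}$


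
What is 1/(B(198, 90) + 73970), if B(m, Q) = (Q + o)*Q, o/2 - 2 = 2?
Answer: 1/82790 ≈ 1.2079e-5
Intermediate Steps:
o = 8 (o = 4 + 2*2 = 4 + 4 = 8)
B(m, Q) = Q*(8 + Q) (B(m, Q) = (Q + 8)*Q = (8 + Q)*Q = Q*(8 + Q))
1/(B(198, 90) + 73970) = 1/(90*(8 + 90) + 73970) = 1/(90*98 + 73970) = 1/(8820 + 73970) = 1/82790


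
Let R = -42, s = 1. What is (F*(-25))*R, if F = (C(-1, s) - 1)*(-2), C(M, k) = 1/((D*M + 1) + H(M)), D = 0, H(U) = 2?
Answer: 1400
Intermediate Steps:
C(M, k) = ⅓ (C(M, k) = 1/((0*M + 1) + 2) = 1/((0 + 1) + 2) = 1/(1 + 2) = 1/3 = ⅓)
F = 4/3 (F = (⅓ - 1)*(-2) = -⅔*(-2) = 4/3 ≈ 1.3333)
(F*(-25))*R = ((4/3)*(-25))*(-42) = -100/3*(-42) = 1400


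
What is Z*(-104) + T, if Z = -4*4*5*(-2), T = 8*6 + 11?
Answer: -16581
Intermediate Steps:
T = 59 (T = 48 + 11 = 59)
Z = 160 (Z = -80*(-2) = -4*(-40) = 160)
Z*(-104) + T = 160*(-104) + 59 = -16640 + 59 = -16581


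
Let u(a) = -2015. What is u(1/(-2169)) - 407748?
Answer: -409763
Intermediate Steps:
u(1/(-2169)) - 407748 = -2015 - 407748 = -409763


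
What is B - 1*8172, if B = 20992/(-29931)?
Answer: -244617124/29931 ≈ -8172.7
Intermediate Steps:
B = -20992/29931 (B = 20992*(-1/29931) = -20992/29931 ≈ -0.70135)
B - 1*8172 = -20992/29931 - 1*8172 = -20992/29931 - 8172 = -244617124/29931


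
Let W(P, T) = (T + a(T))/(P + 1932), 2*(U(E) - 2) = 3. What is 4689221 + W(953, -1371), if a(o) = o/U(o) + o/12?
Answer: 75759043965/16156 ≈ 4.6892e+6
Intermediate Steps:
U(E) = 7/2 (U(E) = 2 + (½)*3 = 2 + 3/2 = 7/2)
a(o) = 31*o/84 (a(o) = o/(7/2) + o/12 = o*(2/7) + o*(1/12) = 2*o/7 + o/12 = 31*o/84)
W(P, T) = 115*T/(84*(1932 + P)) (W(P, T) = (T + 31*T/84)/(P + 1932) = (115*T/84)/(1932 + P) = 115*T/(84*(1932 + P)))
4689221 + W(953, -1371) = 4689221 + (115/84)*(-1371)/(1932 + 953) = 4689221 + (115/84)*(-1371)/2885 = 4689221 + (115/84)*(-1371)*(1/2885) = 4689221 - 10511/16156 = 75759043965/16156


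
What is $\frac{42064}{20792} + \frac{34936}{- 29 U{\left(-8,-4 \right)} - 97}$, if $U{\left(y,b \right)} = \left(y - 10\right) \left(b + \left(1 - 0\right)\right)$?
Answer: $- \frac{82054610}{4322137} \approx -18.985$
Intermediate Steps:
$U{\left(y,b \right)} = \left(1 + b\right) \left(-10 + y\right)$ ($U{\left(y,b \right)} = \left(-10 + y\right) \left(b + \left(1 + 0\right)\right) = \left(-10 + y\right) \left(b + 1\right) = \left(-10 + y\right) \left(1 + b\right) = \left(1 + b\right) \left(-10 + y\right)$)
$\frac{42064}{20792} + \frac{34936}{- 29 U{\left(-8,-4 \right)} - 97} = \frac{42064}{20792} + \frac{34936}{- 29 \left(-10 - 8 - -40 - -32\right) - 97} = 42064 \cdot \frac{1}{20792} + \frac{34936}{- 29 \left(-10 - 8 + 40 + 32\right) - 97} = \frac{5258}{2599} + \frac{34936}{\left(-29\right) 54 - 97} = \frac{5258}{2599} + \frac{34936}{-1566 - 97} = \frac{5258}{2599} + \frac{34936}{-1663} = \frac{5258}{2599} + 34936 \left(- \frac{1}{1663}\right) = \frac{5258}{2599} - \frac{34936}{1663} = - \frac{82054610}{4322137}$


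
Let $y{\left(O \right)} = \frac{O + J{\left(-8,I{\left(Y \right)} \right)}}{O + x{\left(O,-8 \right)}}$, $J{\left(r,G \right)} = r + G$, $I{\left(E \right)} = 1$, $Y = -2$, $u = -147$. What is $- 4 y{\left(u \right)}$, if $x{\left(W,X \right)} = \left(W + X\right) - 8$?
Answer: $- \frac{308}{155} \approx -1.9871$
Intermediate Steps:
$J{\left(r,G \right)} = G + r$
$x{\left(W,X \right)} = -8 + W + X$
$y{\left(O \right)} = \frac{-7 + O}{-16 + 2 O}$ ($y{\left(O \right)} = \frac{O + \left(1 - 8\right)}{O - \left(16 - O\right)} = \frac{O - 7}{O + \left(-16 + O\right)} = \frac{-7 + O}{-16 + 2 O}$)
$- 4 y{\left(u \right)} = - 4 \frac{-7 - 147}{2 \left(-8 - 147\right)} = - 4 \cdot \frac{1}{2} \frac{1}{-155} \left(-154\right) = - 4 \cdot \frac{1}{2} \left(- \frac{1}{155}\right) \left(-154\right) = \left(-4\right) \frac{77}{155} = - \frac{308}{155}$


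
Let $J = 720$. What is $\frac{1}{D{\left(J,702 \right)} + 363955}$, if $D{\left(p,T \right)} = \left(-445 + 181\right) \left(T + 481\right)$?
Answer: $\frac{1}{51643} \approx 1.9364 \cdot 10^{-5}$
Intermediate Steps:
$D{\left(p,T \right)} = -126984 - 264 T$ ($D{\left(p,T \right)} = - 264 \left(481 + T\right) = -126984 - 264 T$)
$\frac{1}{D{\left(J,702 \right)} + 363955} = \frac{1}{\left(-126984 - 185328\right) + 363955} = \frac{1}{-312312 + 363955} = \frac{1}{51643}$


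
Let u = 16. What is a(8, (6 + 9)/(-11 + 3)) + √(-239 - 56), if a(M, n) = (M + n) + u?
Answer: 177/8 + I*√295 ≈ 22.125 + 17.176*I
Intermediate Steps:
a(M, n) = 16 + M + n (a(M, n) = (M + n) + 16 = 16 + M + n)
a(8, (6 + 9)/(-11 + 3)) + √(-239 - 56) = (16 + 8 + (6 + 9)/(-11 + 3)) + √(-239 - 56) = (16 + 8 + 15/(-8)) + √(-295) = (16 + 8 + 15*(-⅛)) + I*√295 = (16 + 8 - 15/8) + I*√295 = 177/8 + I*√295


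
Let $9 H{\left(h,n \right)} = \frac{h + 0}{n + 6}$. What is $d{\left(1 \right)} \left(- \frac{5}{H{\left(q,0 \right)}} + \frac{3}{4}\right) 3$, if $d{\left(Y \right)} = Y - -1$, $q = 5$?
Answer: $- \frac{639}{2} \approx -319.5$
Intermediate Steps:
$H{\left(h,n \right)} = \frac{h}{9 \left(6 + n\right)}$ ($H{\left(h,n \right)} = \frac{\left(h + 0\right) \frac{1}{n + 6}}{9} = \frac{h \frac{1}{6 + n}}{9} = \frac{h}{9 \left(6 + n\right)}$)
$d{\left(Y \right)} = 1 + Y$ ($d{\left(Y \right)} = Y + 1 = 1 + Y$)
$d{\left(1 \right)} \left(- \frac{5}{H{\left(q,0 \right)}} + \frac{3}{4}\right) 3 = \left(1 + 1\right) \left(- \frac{5}{\frac{1}{9} \cdot 5 \frac{1}{6 + 0}} + \frac{3}{4}\right) 3 = 2 \left(- \frac{5}{\frac{1}{9} \cdot 5 \cdot \frac{1}{6}} + 3 \cdot \frac{1}{4}\right) 3 = 2 \left(- \frac{5}{\frac{1}{9} \cdot 5 \cdot \frac{1}{6}} + \frac{3}{4}\right) 3 = 2 \left(- \frac{5}{\frac{5}{54}} + \frac{3}{4}\right) 3 = 2 \left(\left(-5\right) \frac{54}{5} + \frac{3}{4}\right) 3 = 2 \left(-54 + \frac{3}{4}\right) 3 = 2 \left(- \frac{213}{4}\right) 3 = \left(- \frac{213}{2}\right) 3 = - \frac{639}{2}$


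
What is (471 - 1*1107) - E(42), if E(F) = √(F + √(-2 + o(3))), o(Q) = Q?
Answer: -636 - √43 ≈ -642.56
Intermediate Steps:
E(F) = √(1 + F) (E(F) = √(F + √(-2 + 3)) = √(F + √1) = √(F + 1) = √(1 + F))
(471 - 1*1107) - E(42) = (471 - 1*1107) - √(1 + 42) = (471 - 1107) - √43 = -636 - √43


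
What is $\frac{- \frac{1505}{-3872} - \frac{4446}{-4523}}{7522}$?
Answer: $\frac{24022027}{131733207232} \approx 0.00018235$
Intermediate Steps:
$\frac{- \frac{1505}{-3872} - \frac{4446}{-4523}}{7522} = \left(\left(-1505\right) \left(- \frac{1}{3872}\right) - - \frac{4446}{4523}\right) \frac{1}{7522} = \left(\frac{1505}{3872} + \frac{4446}{4523}\right) \frac{1}{7522} = \frac{24022027}{17513056} \cdot \frac{1}{7522} = \frac{24022027}{131733207232}$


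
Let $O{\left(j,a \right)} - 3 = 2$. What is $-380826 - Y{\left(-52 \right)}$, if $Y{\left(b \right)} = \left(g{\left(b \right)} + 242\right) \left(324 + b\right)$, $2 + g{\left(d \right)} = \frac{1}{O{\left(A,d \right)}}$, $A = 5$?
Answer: $- \frac{2230802}{5} \approx -4.4616 \cdot 10^{5}$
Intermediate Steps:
$O{\left(j,a \right)} = 5$ ($O{\left(j,a \right)} = 3 + 2 = 5$)
$g{\left(d \right)} = - \frac{9}{5}$ ($g{\left(d \right)} = -2 + \frac{1}{5} = - \frac{9}{5}$)
$Y{\left(b \right)} = \frac{389124}{5} + \frac{1201 b}{5}$ ($Y{\left(b \right)} = \left(- \frac{9}{5} + 242\right) \left(324 + b\right) = \frac{1201 \left(324 + b\right)}{5} = \frac{389124}{5} + \frac{1201 b}{5}$)
$-380826 - Y{\left(-52 \right)} = -380826 - \left(\frac{389124}{5} + \frac{1201}{5} \left(-52\right)\right) = -380826 - \left(\frac{389124}{5} - \frac{62452}{5}\right) = -380826 - \frac{326672}{5} = - \frac{2230802}{5}$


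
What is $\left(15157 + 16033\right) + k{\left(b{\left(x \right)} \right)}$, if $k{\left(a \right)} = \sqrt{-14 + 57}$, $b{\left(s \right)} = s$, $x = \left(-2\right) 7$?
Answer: $31190 + \sqrt{43} \approx 31197.0$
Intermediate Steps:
$x = -14$
$k{\left(a \right)} = \sqrt{43}$
$\left(15157 + 16033\right) + k{\left(b{\left(x \right)} \right)} = \left(15157 + 16033\right) + \sqrt{43} = 31190 + \sqrt{43}$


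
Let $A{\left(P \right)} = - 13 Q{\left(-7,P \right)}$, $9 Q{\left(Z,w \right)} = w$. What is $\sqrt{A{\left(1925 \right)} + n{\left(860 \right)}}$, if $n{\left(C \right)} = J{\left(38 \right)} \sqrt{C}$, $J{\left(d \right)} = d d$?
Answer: $\frac{\sqrt{-25025 + 25992 \sqrt{215}}}{3} \approx 198.91$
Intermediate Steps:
$J{\left(d \right)} = d^{2}$
$Q{\left(Z,w \right)} = \frac{w}{9}$
$A{\left(P \right)} = - \frac{13 P}{9}$ ($A{\left(P \right)} = - 13 \frac{P}{9} = - \frac{13 P}{9}$)
$n{\left(C \right)} = 1444 \sqrt{C}$ ($n{\left(C \right)} = 38^{2} \sqrt{C} = 1444 \sqrt{C}$)
$\sqrt{A{\left(1925 \right)} + n{\left(860 \right)}} = \sqrt{\left(- \frac{13}{9}\right) 1925 + 1444 \sqrt{860}} = \sqrt{- \frac{25025}{9} + 1444 \cdot 2 \sqrt{215}} = \sqrt{- \frac{25025}{9} + 2888 \sqrt{215}}$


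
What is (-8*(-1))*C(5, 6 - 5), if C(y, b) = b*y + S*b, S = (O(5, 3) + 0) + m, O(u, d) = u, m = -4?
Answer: 48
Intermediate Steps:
S = 1 (S = (5 + 0) - 4 = 5 - 4 = 1)
C(y, b) = b + b*y (C(y, b) = b*y + 1*b = b*y + b = b + b*y)
(-8*(-1))*C(5, 6 - 5) = (-8*(-1))*((6 - 5)*(1 + 5)) = 8*(1*6) = 8*6 = 48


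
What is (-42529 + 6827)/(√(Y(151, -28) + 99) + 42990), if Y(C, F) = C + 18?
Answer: -383707245/462034958 + 17851*√67/462034958 ≈ -0.83016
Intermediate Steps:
Y(C, F) = 18 + C
(-42529 + 6827)/(√(Y(151, -28) + 99) + 42990) = (-42529 + 6827)/(√((18 + 151) + 99) + 42990) = -35702/(√(169 + 99) + 42990) = -35702/(√268 + 42990) = -35702/(2*√67 + 42990) = -35702/(42990 + 2*√67)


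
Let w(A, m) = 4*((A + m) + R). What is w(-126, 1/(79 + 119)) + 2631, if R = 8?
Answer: 213743/99 ≈ 2159.0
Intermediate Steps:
w(A, m) = 32 + 4*A + 4*m (w(A, m) = 4*((A + m) + 8) = 4*(8 + A + m) = 32 + 4*A + 4*m)
w(-126, 1/(79 + 119)) + 2631 = (32 + 4*(-126) + 4/(79 + 119)) + 2631 = (32 - 504 + 4/198) + 2631 = (32 - 504 + 4*(1/198)) + 2631 = (32 - 504 + 2/99) + 2631 = -46726/99 + 2631 = 213743/99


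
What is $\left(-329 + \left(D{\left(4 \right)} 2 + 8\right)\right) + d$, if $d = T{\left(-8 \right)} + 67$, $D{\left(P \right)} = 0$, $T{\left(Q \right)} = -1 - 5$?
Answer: $-260$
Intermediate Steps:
$T{\left(Q \right)} = -6$ ($T{\left(Q \right)} = -1 - 5 = -6$)
$d = 61$ ($d = -6 + 67 = 61$)
$\left(-329 + \left(D{\left(4 \right)} 2 + 8\right)\right) + d = \left(-329 + \left(0 \cdot 2 + 8\right)\right) + 61 = \left(-329 + \left(0 + 8\right)\right) + 61 = \left(-329 + 8\right) + 61 = -321 + 61 = -260$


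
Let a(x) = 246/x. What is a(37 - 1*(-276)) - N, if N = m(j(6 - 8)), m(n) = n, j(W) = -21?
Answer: 6819/313 ≈ 21.786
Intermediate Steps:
N = -21
a(37 - 1*(-276)) - N = 246/(37 - 1*(-276)) - 1*(-21) = 246/(37 + 276) + 21 = 246/313 + 21 = 6819/313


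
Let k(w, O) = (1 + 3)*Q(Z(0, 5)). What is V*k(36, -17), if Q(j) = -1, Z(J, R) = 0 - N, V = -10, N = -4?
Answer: 40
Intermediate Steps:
Z(J, R) = 4 (Z(J, R) = 0 - 1*(-4) = 0 + 4 = 4)
k(w, O) = -4 (k(w, O) = (1 + 3)*(-1) = 4*(-1) = -4)
V*k(36, -17) = -10*(-4) = 40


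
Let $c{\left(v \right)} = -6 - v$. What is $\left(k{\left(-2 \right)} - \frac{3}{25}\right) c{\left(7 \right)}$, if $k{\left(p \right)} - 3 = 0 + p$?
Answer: $- \frac{286}{25} \approx -11.44$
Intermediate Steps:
$k{\left(p \right)} = 3 + p$ ($k{\left(p \right)} = 3 + \left(0 + p\right) = 3 + p$)
$\left(k{\left(-2 \right)} - \frac{3}{25}\right) c{\left(7 \right)} = \left(\left(3 - 2\right) - \frac{3}{25}\right) \left(-6 - 7\right) = \left(1 - \frac{3}{25}\right) \left(-6 - 7\right) = \left(1 - \frac{3}{25}\right) \left(-13\right) = \frac{22}{25} \left(-13\right) = - \frac{286}{25}$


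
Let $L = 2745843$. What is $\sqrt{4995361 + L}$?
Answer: $2 \sqrt{1935301} \approx 2782.3$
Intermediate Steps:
$\sqrt{4995361 + L} = \sqrt{4995361 + 2745843} = \sqrt{7741204} = 2 \sqrt{1935301}$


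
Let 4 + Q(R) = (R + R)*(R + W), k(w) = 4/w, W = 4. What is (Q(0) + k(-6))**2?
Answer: 196/9 ≈ 21.778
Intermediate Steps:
Q(R) = -4 + 2*R*(4 + R) (Q(R) = -4 + (R + R)*(R + 4) = -4 + (2*R)*(4 + R) = -4 + 2*R*(4 + R))
(Q(0) + k(-6))**2 = ((-4 + 2*0**2 + 8*0) + 4/(-6))**2 = ((-4 + 2*0 + 0) + 4*(-1/6))**2 = ((-4 + 0 + 0) - 2/3)**2 = (-4 - 2/3)**2 = (-14/3)**2 = 196/9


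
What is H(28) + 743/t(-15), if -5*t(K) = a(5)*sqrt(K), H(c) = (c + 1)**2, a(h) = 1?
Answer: 841 + 743*I*sqrt(15)/3 ≈ 841.0 + 959.21*I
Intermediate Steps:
H(c) = (1 + c)**2
t(K) = -sqrt(K)/5
H(28) + 743/t(-15) = (1 + 28)**2 + 743/(-I*sqrt(15)/5) = 29**2 + 743/(-I*sqrt(15)/5) = 841 + 743/(-I*sqrt(15)/5) = 841 + (I*sqrt(15)/3)*743 = 841 + 743*I*sqrt(15)/3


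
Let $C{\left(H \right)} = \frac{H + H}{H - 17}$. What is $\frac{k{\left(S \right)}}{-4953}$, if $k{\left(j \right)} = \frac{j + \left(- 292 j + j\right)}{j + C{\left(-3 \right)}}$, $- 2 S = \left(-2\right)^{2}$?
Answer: $\frac{5800}{84201} \approx 0.068883$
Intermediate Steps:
$C{\left(H \right)} = \frac{2 H}{-17 + H}$
$S = -2$ ($S = - \frac{\left(-2\right)^{2}}{2} = \left(- \frac{1}{2}\right) 4 = -2$)
$k{\left(j \right)} = - \frac{290 j}{\frac{3}{10} + j}$ ($k{\left(j \right)} = \frac{j + \left(- 292 j + j\right)}{j + 2 \left(-3\right) \frac{1}{-17 - 3}} = \frac{j - 291 j}{j + 2 \left(-3\right) \frac{1}{-20}} = \frac{\left(-290\right) j}{j + 2 \left(-3\right) \left(- \frac{1}{20}\right)} = \frac{\left(-290\right) j}{j + \frac{3}{10}} = \frac{\left(-290\right) j}{\frac{3}{10} + j} = - \frac{290 j}{\frac{3}{10} + j}$)
$\frac{k{\left(S \right)}}{-4953} = \frac{\left(-2900\right) \left(-2\right) \frac{1}{3 + 10 \left(-2\right)}}{-4953} = \left(-2900\right) \left(-2\right) \frac{1}{3 - 20} \left(- \frac{1}{4953}\right) = \left(-2900\right) \left(-2\right) \frac{1}{-17} \left(- \frac{1}{4953}\right) = \left(-2900\right) \left(-2\right) \left(- \frac{1}{17}\right) \left(- \frac{1}{4953}\right) = \left(- \frac{5800}{17}\right) \left(- \frac{1}{4953}\right) = \frac{5800}{84201}$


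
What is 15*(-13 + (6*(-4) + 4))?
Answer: -495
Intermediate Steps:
15*(-13 + (6*(-4) + 4)) = 15*(-13 + (-24 + 4)) = 15*(-13 - 20) = 15*(-33) = -495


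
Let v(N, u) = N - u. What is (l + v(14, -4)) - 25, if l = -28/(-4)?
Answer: 0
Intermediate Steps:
l = 7 (l = -28*(-1)/4 = -4*(-7/4) = 7)
(l + v(14, -4)) - 25 = (7 + (14 - 1*(-4))) - 25 = (7 + (14 + 4)) - 25 = (7 + 18) - 25 = 25 - 25 = 0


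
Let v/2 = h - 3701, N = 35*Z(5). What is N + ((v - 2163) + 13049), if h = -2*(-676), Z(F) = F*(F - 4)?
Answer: 6363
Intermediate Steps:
Z(F) = F*(-4 + F)
h = 1352
N = 175 (N = 35*(5*(-4 + 5)) = 35*(5*1) = 35*5 = 175)
v = -4698 (v = 2*(1352 - 3701) = 2*(-2349) = -4698)
N + ((v - 2163) + 13049) = 175 + ((-4698 - 2163) + 13049) = 175 + (-6861 + 13049) = 175 + 6188 = 6363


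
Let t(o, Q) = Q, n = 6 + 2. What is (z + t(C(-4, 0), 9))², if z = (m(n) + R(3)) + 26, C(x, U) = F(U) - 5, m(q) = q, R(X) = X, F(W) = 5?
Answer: 2116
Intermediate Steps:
n = 8
C(x, U) = 0 (C(x, U) = 5 - 5 = 0)
z = 37 (z = (8 + 3) + 26 = 11 + 26 = 37)
(z + t(C(-4, 0), 9))² = (37 + 9)² = 46² = 2116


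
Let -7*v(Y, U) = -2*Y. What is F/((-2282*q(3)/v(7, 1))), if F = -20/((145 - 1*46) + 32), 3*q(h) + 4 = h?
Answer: -60/149471 ≈ -0.00040142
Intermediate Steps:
q(h) = -4/3 + h/3
F = -20/131 (F = -20/((145 - 46) + 32) = -20/(99 + 32) = -20/131 ≈ -0.15267)
v(Y, U) = 2*Y/7 (v(Y, U) = -(-2)*Y/7 = 2*Y/7)
F/((-2282*q(3)/v(7, 1))) = -20*(-1/(1141*(-4/3 + (⅓)*3)))/131 = -20*(-1/(1141*(-4/3 + 1)))/131 = -20/(131*((-(-2282)/(3*2)))) = -20/(131*((-2282*(-⅙)))) = -20/(131*1141/3) = -20/131*3/1141 = -60/149471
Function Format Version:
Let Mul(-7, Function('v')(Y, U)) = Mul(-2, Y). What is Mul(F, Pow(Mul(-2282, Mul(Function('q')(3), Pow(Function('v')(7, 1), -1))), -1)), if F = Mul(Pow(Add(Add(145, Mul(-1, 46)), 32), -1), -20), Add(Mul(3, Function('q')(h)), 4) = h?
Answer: Rational(-60, 149471) ≈ -0.00040142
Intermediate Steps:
Function('q')(h) = Add(Rational(-4, 3), Mul(Rational(1, 3), h))
F = Rational(-20, 131) (F = Mul(Pow(Add(Add(145, -46), 32), -1), -20) = Mul(Pow(Add(99, 32), -1), -20) = Mul(Pow(131, -1), -20) = Mul(Rational(1, 131), -20) = Rational(-20, 131) ≈ -0.15267)
Function('v')(Y, U) = Mul(Rational(2, 7), Y) (Function('v')(Y, U) = Mul(Rational(-1, 7), Mul(-2, Y)) = Mul(Rational(2, 7), Y))
Mul(F, Pow(Mul(-2282, Mul(Function('q')(3), Pow(Function('v')(7, 1), -1))), -1)) = Mul(Rational(-20, 131), Pow(Mul(-2282, Mul(Add(Rational(-4, 3), Mul(Rational(1, 3), 3)), Pow(Mul(Rational(2, 7), 7), -1))), -1)) = Mul(Rational(-20, 131), Pow(Mul(-2282, Mul(Add(Rational(-4, 3), 1), Pow(2, -1))), -1)) = Mul(Rational(-20, 131), Pow(Mul(-2282, Mul(Rational(-1, 3), Rational(1, 2))), -1)) = Mul(Rational(-20, 131), Pow(Mul(-2282, Rational(-1, 6)), -1)) = Mul(Rational(-20, 131), Pow(Rational(1141, 3), -1)) = Mul(Rational(-20, 131), Rational(3, 1141)) = Rational(-60, 149471)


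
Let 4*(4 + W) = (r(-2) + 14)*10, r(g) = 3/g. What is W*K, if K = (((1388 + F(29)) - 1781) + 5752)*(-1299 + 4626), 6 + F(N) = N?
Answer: 975872313/2 ≈ 4.8794e+8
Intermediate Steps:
F(N) = -6 + N
K = 17905914 (K = (((1388 + (-6 + 29)) - 1781) + 5752)*(-1299 + 4626) = (((1388 + 23) - 1781) + 5752)*3327 = ((1411 - 1781) + 5752)*3327 = (-370 + 5752)*3327 = 5382*3327 = 17905914)
W = 109/4 (W = -4 + ((3/(-2) + 14)*10)/4 = -4 + ((3*(-1/2) + 14)*10)/4 = -4 + ((-3/2 + 14)*10)/4 = -4 + ((25/2)*10)/4 = -4 + (1/4)*125 = -4 + 125/4 = 109/4 ≈ 27.250)
W*K = (109/4)*17905914 = 975872313/2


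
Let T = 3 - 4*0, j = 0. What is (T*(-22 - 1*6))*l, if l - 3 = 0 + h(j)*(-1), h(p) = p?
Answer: -252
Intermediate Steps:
l = 3 (l = 3 + (0 + 0*(-1)) = 3 + (0 + 0) = 3 + 0 = 3)
T = 3 (T = 3 + 0 = 3)
(T*(-22 - 1*6))*l = (3*(-22 - 1*6))*3 = (3*(-22 - 6))*3 = (3*(-28))*3 = -84*3 = -252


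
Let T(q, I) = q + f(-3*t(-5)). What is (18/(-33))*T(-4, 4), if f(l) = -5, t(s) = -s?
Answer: 54/11 ≈ 4.9091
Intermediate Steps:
T(q, I) = -5 + q (T(q, I) = q - 5 = -5 + q)
(18/(-33))*T(-4, 4) = (18/(-33))*(-5 - 4) = (18*(-1/33))*(-9) = -6/11*(-9) = 54/11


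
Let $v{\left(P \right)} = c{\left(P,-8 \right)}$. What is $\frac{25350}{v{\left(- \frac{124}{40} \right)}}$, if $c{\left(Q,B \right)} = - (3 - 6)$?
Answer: $8450$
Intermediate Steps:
$c{\left(Q,B \right)} = 3$ ($c{\left(Q,B \right)} = \left(-1\right) \left(-3\right) = 3$)
$v{\left(P \right)} = 3$
$\frac{25350}{v{\left(- \frac{124}{40} \right)}} = \frac{25350}{3} = 25350 \cdot \frac{1}{3} = 8450$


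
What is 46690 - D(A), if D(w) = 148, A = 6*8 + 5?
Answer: 46542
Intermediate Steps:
A = 53 (A = 48 + 5 = 53)
46690 - D(A) = 46690 - 1*148 = 46690 - 148 = 46542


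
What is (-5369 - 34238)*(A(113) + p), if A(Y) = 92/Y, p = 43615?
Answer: -195206545309/113 ≈ -1.7275e+9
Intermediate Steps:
(-5369 - 34238)*(A(113) + p) = (-5369 - 34238)*(92/113 + 43615) = -39607*(92*(1/113) + 43615) = -39607*(92/113 + 43615) = -39607*4928587/113 = -195206545309/113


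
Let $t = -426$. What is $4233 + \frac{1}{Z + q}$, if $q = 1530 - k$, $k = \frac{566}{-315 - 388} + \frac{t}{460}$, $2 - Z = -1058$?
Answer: $\frac{1773868523117}{419057019} \approx 4233.0$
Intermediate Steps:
$Z = 1060$ ($Z = 2 - -1058 = 2 + 1058 = 1060$)
$k = - \frac{279919}{161690}$ ($k = \frac{566}{-315 - 388} - \frac{426}{460} = \frac{566}{-703} - \frac{213}{230} = 566 \left(- \frac{1}{703}\right) - \frac{213}{230} = - \frac{566}{703} - \frac{213}{230} = - \frac{279919}{161690} \approx -1.7312$)
$q = \frac{247665619}{161690}$ ($q = 1530 - - \frac{279919}{161690} = 1530 + \frac{279919}{161690} = \frac{247665619}{161690} \approx 1531.7$)
$4233 + \frac{1}{Z + q} = 4233 + \frac{1}{1060 + \frac{247665619}{161690}} = 4233 + \frac{1}{\frac{419057019}{161690}} = 4233 + \frac{161690}{419057019} = \frac{1773868523117}{419057019}$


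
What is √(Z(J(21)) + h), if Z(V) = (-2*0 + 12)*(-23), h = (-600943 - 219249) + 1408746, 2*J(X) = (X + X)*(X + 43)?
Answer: √588278 ≈ 766.99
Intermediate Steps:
J(X) = X*(43 + X) (J(X) = ((X + X)*(X + 43))/2 = ((2*X)*(43 + X))/2 = (2*X*(43 + X))/2 = X*(43 + X))
h = 588554 (h = -820192 + 1408746 = 588554)
Z(V) = -276 (Z(V) = (0 + 12)*(-23) = 12*(-23) = -276)
√(Z(J(21)) + h) = √(-276 + 588554) = √588278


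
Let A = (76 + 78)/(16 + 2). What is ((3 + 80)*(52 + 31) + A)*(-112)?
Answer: -6952736/9 ≈ -7.7253e+5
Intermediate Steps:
A = 77/9 (A = 154/18 = 154*(1/18) = 77/9 ≈ 8.5556)
((3 + 80)*(52 + 31) + A)*(-112) = ((3 + 80)*(52 + 31) + 77/9)*(-112) = (83*83 + 77/9)*(-112) = (6889 + 77/9)*(-112) = (62078/9)*(-112) = -6952736/9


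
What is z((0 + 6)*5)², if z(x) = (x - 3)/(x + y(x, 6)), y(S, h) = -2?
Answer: 729/784 ≈ 0.92985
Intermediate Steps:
z(x) = (-3 + x)/(-2 + x) (z(x) = (x - 3)/(x - 2) = (-3 + x)/(-2 + x))
z((0 + 6)*5)² = ((-3 + (0 + 6)*5)/(-2 + (0 + 6)*5))² = ((-3 + 6*5)/(-2 + 6*5))² = ((-3 + 30)/(-2 + 30))² = (27/28)² = 729/784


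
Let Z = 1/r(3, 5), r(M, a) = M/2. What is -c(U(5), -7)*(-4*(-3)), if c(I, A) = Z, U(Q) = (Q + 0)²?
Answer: -8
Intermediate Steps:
r(M, a) = M/2 (r(M, a) = M*(½) = M/2)
U(Q) = Q²
Z = ⅔ (Z = 1/((½)*3) = 1/(3/2) = ⅔ ≈ 0.66667)
c(I, A) = ⅔
-c(U(5), -7)*(-4*(-3)) = -2*(-4*(-3))/3 = -2*12/3 = -1*8 = -8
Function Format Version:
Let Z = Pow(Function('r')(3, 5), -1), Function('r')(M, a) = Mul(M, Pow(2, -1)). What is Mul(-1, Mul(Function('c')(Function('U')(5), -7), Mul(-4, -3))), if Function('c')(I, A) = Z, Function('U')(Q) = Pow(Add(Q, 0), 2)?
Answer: -8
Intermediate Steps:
Function('r')(M, a) = Mul(Rational(1, 2), M) (Function('r')(M, a) = Mul(M, Rational(1, 2)) = Mul(Rational(1, 2), M))
Function('U')(Q) = Pow(Q, 2)
Z = Rational(2, 3) (Z = Pow(Mul(Rational(1, 2), 3), -1) = Pow(Rational(3, 2), -1) = Rational(2, 3) ≈ 0.66667)
Function('c')(I, A) = Rational(2, 3)
Mul(-1, Mul(Function('c')(Function('U')(5), -7), Mul(-4, -3))) = Mul(-1, Mul(Rational(2, 3), Mul(-4, -3))) = Mul(-1, Mul(Rational(2, 3), 12)) = Mul(-1, 8) = -8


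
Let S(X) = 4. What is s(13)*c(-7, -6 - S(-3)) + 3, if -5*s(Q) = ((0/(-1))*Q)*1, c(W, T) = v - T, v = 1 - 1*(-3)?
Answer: 3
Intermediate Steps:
v = 4 (v = 1 + 3 = 4)
c(W, T) = 4 - T
s(Q) = 0 (s(Q) = -(0/(-1))*Q/5 = -(0*(-1))*Q/5 = -0*Q/5 = -0 = -⅕*0 = 0)
s(13)*c(-7, -6 - S(-3)) + 3 = 0*(4 - (-6 - 1*4)) + 3 = 0*(4 - (-6 - 4)) + 3 = 0*(4 - 1*(-10)) + 3 = 0*(4 + 10) + 3 = 0*14 + 3 = 0 + 3 = 3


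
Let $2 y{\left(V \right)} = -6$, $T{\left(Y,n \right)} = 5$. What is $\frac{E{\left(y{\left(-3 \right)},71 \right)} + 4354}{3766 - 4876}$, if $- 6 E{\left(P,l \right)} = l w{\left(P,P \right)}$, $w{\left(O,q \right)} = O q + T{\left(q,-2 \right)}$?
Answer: $- \frac{2513}{666} \approx -3.7733$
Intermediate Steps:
$y{\left(V \right)} = -3$ ($y{\left(V \right)} = \frac{1}{2} \left(-6\right) = -3$)
$w{\left(O,q \right)} = 5 + O q$ ($w{\left(O,q \right)} = O q + 5 = 5 + O q$)
$E{\left(P,l \right)} = - \frac{l \left(5 + P^{2}\right)}{6}$ ($E{\left(P,l \right)} = - \frac{l \left(5 + P P\right)}{6} = - \frac{l \left(5 + P^{2}\right)}{6}$)
$\frac{E{\left(y{\left(-3 \right)},71 \right)} + 4354}{3766 - 4876} = \frac{\left(- \frac{1}{6}\right) 71 \left(5 + \left(-3\right)^{2}\right) + 4354}{3766 - 4876} = \frac{\left(- \frac{1}{6}\right) 71 \left(5 + 9\right) + 4354}{-1110} = \left(\left(- \frac{1}{6}\right) 71 \cdot 14 + 4354\right) \left(- \frac{1}{1110}\right) = \left(- \frac{497}{3} + 4354\right) \left(- \frac{1}{1110}\right) = \frac{12565}{3} \left(- \frac{1}{1110}\right) = - \frac{2513}{666}$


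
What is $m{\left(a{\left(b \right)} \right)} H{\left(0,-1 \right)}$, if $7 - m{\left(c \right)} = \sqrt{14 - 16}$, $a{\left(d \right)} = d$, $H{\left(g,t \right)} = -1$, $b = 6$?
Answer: $-7 + i \sqrt{2} \approx -7.0 + 1.4142 i$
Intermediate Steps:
$m{\left(c \right)} = 7 - i \sqrt{2}$ ($m{\left(c \right)} = 7 - \sqrt{14 - 16} = 7 - \sqrt{-2} = 7 - i \sqrt{2}$)
$m{\left(a{\left(b \right)} \right)} H{\left(0,-1 \right)} = \left(7 - i \sqrt{2}\right) \left(-1\right) = -7 + i \sqrt{2}$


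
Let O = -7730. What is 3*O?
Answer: -23190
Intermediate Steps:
3*O = 3*(-7730) = -23190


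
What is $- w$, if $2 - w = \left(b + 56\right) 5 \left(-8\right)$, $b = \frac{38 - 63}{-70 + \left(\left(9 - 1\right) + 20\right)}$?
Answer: $- \frac{47582}{21} \approx -2265.8$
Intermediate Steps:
$b = \frac{25}{42}$ ($b = - \frac{25}{-70 + \left(\left(9 - 1\right) + 20\right)} = - \frac{25}{-70 + \left(8 + 20\right)} = - \frac{25}{-70 + 28} = - \frac{25}{-42} = \left(-25\right) \left(- \frac{1}{42}\right) = \frac{25}{42} \approx 0.59524$)
$w = \frac{47582}{21}$ ($w = 2 - \left(\frac{25}{42} + 56\right) 5 \left(-8\right) = 2 - \frac{2377}{42} \left(-40\right) = 2 - - \frac{47540}{21} = 2 + \frac{47540}{21} = \frac{47582}{21} \approx 2265.8$)
$- w = \left(-1\right) \frac{47582}{21} = - \frac{47582}{21}$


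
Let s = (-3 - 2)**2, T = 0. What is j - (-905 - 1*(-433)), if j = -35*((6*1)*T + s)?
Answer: -403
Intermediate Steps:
s = 25 (s = (-5)**2 = 25)
j = -875 (j = -35*((6*1)*0 + 25) = -35*(6*0 + 25) = -35*(0 + 25) = -35*25 = -875)
j - (-905 - 1*(-433)) = -875 - (-905 - 1*(-433)) = -875 - (-905 + 433) = -875 - 1*(-472) = -875 + 472 = -403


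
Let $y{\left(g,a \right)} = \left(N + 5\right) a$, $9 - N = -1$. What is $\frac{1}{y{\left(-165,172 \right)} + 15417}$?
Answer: $\frac{1}{17997} \approx 5.5565 \cdot 10^{-5}$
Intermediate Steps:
$N = 10$ ($N = 9 - -1 = 9 + 1 = 10$)
$y{\left(g,a \right)} = 15 a$ ($y{\left(g,a \right)} = \left(10 + 5\right) a = 15 a$)
$\frac{1}{y{\left(-165,172 \right)} + 15417} = \frac{1}{15 \cdot 172 + 15417} = \frac{1}{2580 + 15417} = \frac{1}{17997}$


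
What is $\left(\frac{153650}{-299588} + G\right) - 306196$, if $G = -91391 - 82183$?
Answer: $- \frac{71866744205}{149794} \approx -4.7977 \cdot 10^{5}$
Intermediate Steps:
$G = -173574$ ($G = -91391 - 82183 = -173574$)
$\left(\frac{153650}{-299588} + G\right) - 306196 = \left(\frac{153650}{-299588} - 173574\right) - 306196 = \left(153650 \left(- \frac{1}{299588}\right) - 173574\right) - 306196 = \left(- \frac{76825}{149794} - 173574\right) - 306196 = - \frac{26000420581}{149794} - 306196 = - \frac{71866744205}{149794}$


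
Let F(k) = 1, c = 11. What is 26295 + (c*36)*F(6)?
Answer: 26691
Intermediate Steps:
26295 + (c*36)*F(6) = 26295 + (11*36)*1 = 26295 + 396*1 = 26295 + 396 = 26691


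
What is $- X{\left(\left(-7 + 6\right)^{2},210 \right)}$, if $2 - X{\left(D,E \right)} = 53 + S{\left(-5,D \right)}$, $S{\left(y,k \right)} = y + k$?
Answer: $47$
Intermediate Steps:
$S{\left(y,k \right)} = k + y$
$X{\left(D,E \right)} = -46 - D$ ($X{\left(D,E \right)} = 2 - \left(53 + \left(D - 5\right)\right) = 2 - \left(53 + \left(-5 + D\right)\right) = 2 - \left(48 + D\right) = -46 - D$)
$- X{\left(\left(-7 + 6\right)^{2},210 \right)} = - (-46 - \left(-7 + 6\right)^{2}) = - (-46 - \left(-1\right)^{2}) = - (-46 - 1) = \left(-1\right) \left(-47\right) = 47$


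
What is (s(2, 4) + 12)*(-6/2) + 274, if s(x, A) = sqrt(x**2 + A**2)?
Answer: 238 - 6*sqrt(5) ≈ 224.58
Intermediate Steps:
s(x, A) = sqrt(A**2 + x**2)
(s(2, 4) + 12)*(-6/2) + 274 = (sqrt(4**2 + 2**2) + 12)*(-6/2) + 274 = (sqrt(16 + 4) + 12)*(-6*1/2) + 274 = (sqrt(20) + 12)*(-3) + 274 = (2*sqrt(5) + 12)*(-3) + 274 = (12 + 2*sqrt(5))*(-3) + 274 = (-36 - 6*sqrt(5)) + 274 = 238 - 6*sqrt(5)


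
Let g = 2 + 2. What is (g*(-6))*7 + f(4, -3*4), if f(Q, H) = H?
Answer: -180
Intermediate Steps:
g = 4
(g*(-6))*7 + f(4, -3*4) = (4*(-6))*7 - 3*4 = -24*7 - 12 = -168 - 12 = -180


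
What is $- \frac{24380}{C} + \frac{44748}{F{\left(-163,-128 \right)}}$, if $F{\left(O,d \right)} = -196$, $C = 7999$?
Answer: $- \frac{90679433}{391951} \approx -231.35$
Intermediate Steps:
$- \frac{24380}{C} + \frac{44748}{F{\left(-163,-128 \right)}} = - \frac{24380}{7999} + \frac{44748}{-196} = \left(-24380\right) \frac{1}{7999} + 44748 \left(- \frac{1}{196}\right) = - \frac{24380}{7999} - \frac{11187}{49} = - \frac{90679433}{391951}$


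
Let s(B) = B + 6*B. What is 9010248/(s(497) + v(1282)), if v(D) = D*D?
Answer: 3003416/549001 ≈ 5.4707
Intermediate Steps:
v(D) = D**2
s(B) = 7*B
9010248/(s(497) + v(1282)) = 9010248/(7*497 + 1282**2) = 9010248/(3479 + 1643524) = 9010248/1647003 = 9010248*(1/1647003) = 3003416/549001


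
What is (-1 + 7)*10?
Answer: 60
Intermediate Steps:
(-1 + 7)*10 = 6*10 = 60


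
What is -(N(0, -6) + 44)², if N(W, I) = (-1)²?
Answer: -2025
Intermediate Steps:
N(W, I) = 1
-(N(0, -6) + 44)² = -(1 + 44)² = -1*45² = -1*2025 = -2025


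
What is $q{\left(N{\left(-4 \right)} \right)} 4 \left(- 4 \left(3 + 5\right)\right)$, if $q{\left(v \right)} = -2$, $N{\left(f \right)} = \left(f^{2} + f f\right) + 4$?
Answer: $256$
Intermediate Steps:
$N{\left(f \right)} = 4 + 2 f^{2}$ ($N{\left(f \right)} = \left(f^{2} + f^{2}\right) + 4 = 2 f^{2} + 4 = 4 + 2 f^{2}$)
$q{\left(N{\left(-4 \right)} \right)} 4 \left(- 4 \left(3 + 5\right)\right) = \left(-2\right) 4 \left(- 4 \left(3 + 5\right)\right) = - 8 \left(\left(-4\right) 8\right) = \left(-8\right) \left(-32\right) = 256$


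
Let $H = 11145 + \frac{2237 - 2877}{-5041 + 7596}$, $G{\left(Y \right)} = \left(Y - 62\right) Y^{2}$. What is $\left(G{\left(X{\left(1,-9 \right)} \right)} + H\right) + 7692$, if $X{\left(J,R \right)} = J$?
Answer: $\frac{9594408}{511} \approx 18776.0$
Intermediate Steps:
$G{\left(Y \right)} = Y^{2} \left(-62 + Y\right)$ ($G{\left(Y \right)} = \left(Y - 62\right) Y^{2} = \left(-62 + Y\right) Y^{2} = Y^{2} \left(-62 + Y\right)$)
$H = \frac{5694967}{511}$ ($H = 11145 - \frac{640}{2555} = 11145 - \frac{128}{511} = \frac{5694967}{511} \approx 11145.0$)
$\left(G{\left(X{\left(1,-9 \right)} \right)} + H\right) + 7692 = \left(1^{2} \left(-62 + 1\right) + \frac{5694967}{511}\right) + 7692 = \left(1 \left(-61\right) + \frac{5694967}{511}\right) + 7692 = \left(-61 + \frac{5694967}{511}\right) + 7692 = \frac{5663796}{511} + 7692 = \frac{9594408}{511}$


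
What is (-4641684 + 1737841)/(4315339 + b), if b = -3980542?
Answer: -2903843/334797 ≈ -8.6734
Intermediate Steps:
(-4641684 + 1737841)/(4315339 + b) = (-4641684 + 1737841)/(4315339 - 3980542) = -2903843/334797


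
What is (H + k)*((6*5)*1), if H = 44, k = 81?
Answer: 3750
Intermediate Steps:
(H + k)*((6*5)*1) = (44 + 81)*((6*5)*1) = 125*(30*1) = 125*30 = 3750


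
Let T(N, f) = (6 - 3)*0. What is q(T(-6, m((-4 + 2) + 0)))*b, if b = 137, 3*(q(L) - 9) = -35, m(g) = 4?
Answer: -1096/3 ≈ -365.33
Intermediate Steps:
T(N, f) = 0 (T(N, f) = 3*0 = 0)
q(L) = -8/3 (q(L) = 9 + (1/3)*(-35) = 9 - 35/3 = -8/3)
q(T(-6, m((-4 + 2) + 0)))*b = -8/3*137 = -1096/3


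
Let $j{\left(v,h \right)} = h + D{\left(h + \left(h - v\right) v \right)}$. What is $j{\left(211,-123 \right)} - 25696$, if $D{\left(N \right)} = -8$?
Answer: $-25827$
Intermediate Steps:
$j{\left(v,h \right)} = -8 + h$ ($j{\left(v,h \right)} = h - 8 = -8 + h$)
$j{\left(211,-123 \right)} - 25696 = \left(-8 - 123\right) - 25696 = -131 - 25696 = -25827$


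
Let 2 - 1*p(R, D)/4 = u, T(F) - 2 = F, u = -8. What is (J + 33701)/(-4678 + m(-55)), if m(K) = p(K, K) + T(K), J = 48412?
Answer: -82113/4691 ≈ -17.504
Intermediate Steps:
T(F) = 2 + F
p(R, D) = 40 (p(R, D) = 8 - 4*(-8) = 8 + 32 = 40)
m(K) = 42 + K (m(K) = 40 + (2 + K) = 42 + K)
(J + 33701)/(-4678 + m(-55)) = (48412 + 33701)/(-4678 + (42 - 55)) = 82113/(-4678 - 13) = 82113/(-4691) = 82113*(-1/4691) = -82113/4691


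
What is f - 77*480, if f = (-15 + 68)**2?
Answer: -34151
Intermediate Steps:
f = 2809 (f = 53**2 = 2809)
f - 77*480 = 2809 - 77*480 = 2809 - 1*36960 = 2809 - 36960 = -34151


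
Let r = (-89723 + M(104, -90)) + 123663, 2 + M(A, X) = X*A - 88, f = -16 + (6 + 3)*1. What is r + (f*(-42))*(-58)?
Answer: 7438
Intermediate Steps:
f = -7 (f = -16 + 9*1 = -16 + 9 = -7)
M(A, X) = -90 + A*X (M(A, X) = -2 + (X*A - 88) = -2 + (A*X - 88) = -2 + (-88 + A*X) = -90 + A*X)
r = 24490 (r = (-89723 + (-90 + 104*(-90))) + 123663 = (-89723 + (-90 - 9360)) + 123663 = (-89723 - 9450) + 123663 = -99173 + 123663 = 24490)
r + (f*(-42))*(-58) = 24490 - 7*(-42)*(-58) = 24490 + 294*(-58) = 24490 - 17052 = 7438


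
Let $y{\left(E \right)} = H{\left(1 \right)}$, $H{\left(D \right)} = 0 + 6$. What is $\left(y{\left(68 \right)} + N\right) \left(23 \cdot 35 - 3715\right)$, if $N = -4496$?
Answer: $13065900$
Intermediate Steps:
$H{\left(D \right)} = 6$
$y{\left(E \right)} = 6$
$\left(y{\left(68 \right)} + N\right) \left(23 \cdot 35 - 3715\right) = \left(6 - 4496\right) \left(23 \cdot 35 - 3715\right) = - 4490 \left(805 - 3715\right) = \left(-4490\right) \left(-2910\right) = 13065900$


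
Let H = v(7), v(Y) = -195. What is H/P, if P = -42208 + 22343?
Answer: 39/3973 ≈ 0.0098163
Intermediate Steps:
H = -195
P = -19865
H/P = -195/(-19865) = -195*(-1/19865) = 39/3973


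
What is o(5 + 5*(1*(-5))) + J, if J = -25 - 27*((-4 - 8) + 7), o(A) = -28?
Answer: 82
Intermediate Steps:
J = 110 (J = -25 - 27*(-12 + 7) = -25 - 27*(-5) = -25 + 135 = 110)
o(5 + 5*(1*(-5))) + J = -28 + 110 = 82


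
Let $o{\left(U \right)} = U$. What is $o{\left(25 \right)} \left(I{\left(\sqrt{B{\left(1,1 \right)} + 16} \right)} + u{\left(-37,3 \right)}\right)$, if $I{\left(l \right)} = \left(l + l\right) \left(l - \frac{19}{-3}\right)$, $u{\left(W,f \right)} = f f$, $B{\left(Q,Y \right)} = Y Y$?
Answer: $1075 + \frac{950 \sqrt{17}}{3} \approx 2380.6$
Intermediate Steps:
$B{\left(Q,Y \right)} = Y^{2}$
$u{\left(W,f \right)} = f^{2}$
$I{\left(l \right)} = 2 l \left(\frac{19}{3} + l\right)$ ($I{\left(l \right)} = 2 l \left(l - - \frac{19}{3}\right) = 2 l \left(l + \frac{19}{3}\right) = 2 l \left(\frac{19}{3} + l\right)$)
$o{\left(25 \right)} \left(I{\left(\sqrt{B{\left(1,1 \right)} + 16} \right)} + u{\left(-37,3 \right)}\right) = 25 \left(\frac{2 \sqrt{1^{2} + 16} \left(19 + 3 \sqrt{1^{2} + 16}\right)}{3} + 3^{2}\right) = 25 \left(\frac{2 \sqrt{1 + 16} \left(19 + 3 \sqrt{1 + 16}\right)}{3} + 9\right) = 25 \left(\frac{2 \sqrt{17} \left(19 + 3 \sqrt{17}\right)}{3} + 9\right) = 25 \left(9 + \frac{2 \sqrt{17} \left(19 + 3 \sqrt{17}\right)}{3}\right) = 225 + \frac{50 \sqrt{17} \left(19 + 3 \sqrt{17}\right)}{3}$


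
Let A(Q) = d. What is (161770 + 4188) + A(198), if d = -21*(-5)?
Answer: 166063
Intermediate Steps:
d = 105
A(Q) = 105
(161770 + 4188) + A(198) = (161770 + 4188) + 105 = 165958 + 105 = 166063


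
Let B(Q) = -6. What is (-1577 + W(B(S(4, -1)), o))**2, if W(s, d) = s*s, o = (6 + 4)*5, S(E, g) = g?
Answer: 2374681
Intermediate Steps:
o = 50 (o = 10*5 = 50)
W(s, d) = s**2
(-1577 + W(B(S(4, -1)), o))**2 = (-1577 + (-6)**2)**2 = (-1577 + 36)**2 = (-1541)**2 = 2374681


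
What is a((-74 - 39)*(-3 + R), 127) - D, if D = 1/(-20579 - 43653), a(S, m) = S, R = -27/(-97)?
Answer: 1916169121/6230504 ≈ 307.55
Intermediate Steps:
R = 27/97 (R = -27*(-1/97) = 27/97 ≈ 0.27835)
D = -1/64232 (D = 1/(-64232) = -1/64232 ≈ -1.5569e-5)
a((-74 - 39)*(-3 + R), 127) - D = (-74 - 39)*(-3 + 27/97) - 1*(-1/64232) = -113*(-264/97) + 1/64232 = 29832/97 + 1/64232 = 1916169121/6230504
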